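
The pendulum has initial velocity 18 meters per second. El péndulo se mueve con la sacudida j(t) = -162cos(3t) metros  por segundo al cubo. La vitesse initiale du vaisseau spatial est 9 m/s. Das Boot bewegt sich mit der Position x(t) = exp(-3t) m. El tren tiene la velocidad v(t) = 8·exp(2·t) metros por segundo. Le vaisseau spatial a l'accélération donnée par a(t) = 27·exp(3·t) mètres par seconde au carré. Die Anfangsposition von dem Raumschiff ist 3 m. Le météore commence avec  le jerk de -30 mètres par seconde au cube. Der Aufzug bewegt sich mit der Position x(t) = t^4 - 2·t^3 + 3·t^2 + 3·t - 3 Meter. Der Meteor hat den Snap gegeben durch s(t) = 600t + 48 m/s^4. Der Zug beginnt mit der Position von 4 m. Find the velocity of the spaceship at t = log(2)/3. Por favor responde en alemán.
Wir müssen die Stammfunktion unserer Gleichung für die Beschleunigung a(t) = 27·exp(3·t) 1-mal finden. Mit ∫a(t)dt und Anwendung von v(0) = 9, finden wir v(t) = 9·exp(3·t). Mit v(t) = 9·exp(3·t) und Einsetzen von t = log(2)/3, finden wir v = 18.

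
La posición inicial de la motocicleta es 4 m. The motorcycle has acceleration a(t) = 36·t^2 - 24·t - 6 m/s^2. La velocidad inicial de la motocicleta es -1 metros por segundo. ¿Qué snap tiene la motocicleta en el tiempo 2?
Para resolver esto, necesitamos tomar 2 derivadas de nuestra ecuación de la aceleración a(t) = 36·t^2 - 24·t - 6. Derivando la aceleración, obtenemos la sacudida: j(t) = 72·t - 24. La derivada de la sacudida da el snap: s(t) = 72. Tenemos el snap s(t) = 72. Sustituyendo t = 2: s(2) = 72.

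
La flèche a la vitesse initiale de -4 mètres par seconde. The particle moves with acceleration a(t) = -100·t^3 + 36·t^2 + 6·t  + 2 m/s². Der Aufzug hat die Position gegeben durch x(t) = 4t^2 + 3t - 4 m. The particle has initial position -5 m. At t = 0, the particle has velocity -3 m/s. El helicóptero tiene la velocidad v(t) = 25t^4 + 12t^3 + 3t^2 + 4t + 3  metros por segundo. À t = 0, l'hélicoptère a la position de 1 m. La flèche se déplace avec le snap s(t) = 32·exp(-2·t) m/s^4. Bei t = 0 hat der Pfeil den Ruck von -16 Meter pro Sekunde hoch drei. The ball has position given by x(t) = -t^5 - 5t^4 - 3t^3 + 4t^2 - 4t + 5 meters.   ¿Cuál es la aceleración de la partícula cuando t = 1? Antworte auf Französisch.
Nous avons l'accélération a(t) = -100·t^3 + 36·t^2 + 6·t + 2. En substituant t = 1: a(1) = -56.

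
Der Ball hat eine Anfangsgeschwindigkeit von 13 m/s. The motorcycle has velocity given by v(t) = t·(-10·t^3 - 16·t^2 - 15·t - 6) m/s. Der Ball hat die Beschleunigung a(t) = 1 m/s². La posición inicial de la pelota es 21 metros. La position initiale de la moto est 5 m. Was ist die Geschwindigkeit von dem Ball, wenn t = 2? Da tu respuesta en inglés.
We need to integrate our acceleration equation a(t) = 1 1 time. The integral of acceleration is velocity. Using v(0) = 13, we get v(t) = t + 13. We have velocity v(t) = t + 13. Substituting t = 2: v(2) = 15.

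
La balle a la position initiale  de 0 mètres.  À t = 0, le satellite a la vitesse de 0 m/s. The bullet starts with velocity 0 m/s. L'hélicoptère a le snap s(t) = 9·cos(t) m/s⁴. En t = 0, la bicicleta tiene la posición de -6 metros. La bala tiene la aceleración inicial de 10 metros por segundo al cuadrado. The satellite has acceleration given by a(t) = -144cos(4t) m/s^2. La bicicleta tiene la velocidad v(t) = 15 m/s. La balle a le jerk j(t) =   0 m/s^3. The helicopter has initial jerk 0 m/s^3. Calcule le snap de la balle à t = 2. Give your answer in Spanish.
Para resolver esto, necesitamos tomar 1 derivada de nuestra ecuación de la sacudida j(t) = 0. La derivada de la sacudida da el snap: s(t) = 0. Tenemos el snap s(t) = 0. Sustituyendo t = 2: s(2) = 0.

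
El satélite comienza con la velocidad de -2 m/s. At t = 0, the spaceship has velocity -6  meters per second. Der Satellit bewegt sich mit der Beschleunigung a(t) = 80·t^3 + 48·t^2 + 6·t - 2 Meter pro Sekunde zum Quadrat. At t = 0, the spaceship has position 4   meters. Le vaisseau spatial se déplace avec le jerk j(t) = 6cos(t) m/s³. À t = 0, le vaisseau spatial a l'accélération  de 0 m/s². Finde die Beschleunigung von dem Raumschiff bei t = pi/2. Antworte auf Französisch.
En partant du jerk j(t) = 6·cos(t), nous prenons 1 intégrale. La primitive du jerk, avec a(0) = 0, donne l'accélération: a(t) = 6·sin(t). En utilisant a(t) = 6·sin(t) et en substituant t = pi/2, nous trouvons a = 6.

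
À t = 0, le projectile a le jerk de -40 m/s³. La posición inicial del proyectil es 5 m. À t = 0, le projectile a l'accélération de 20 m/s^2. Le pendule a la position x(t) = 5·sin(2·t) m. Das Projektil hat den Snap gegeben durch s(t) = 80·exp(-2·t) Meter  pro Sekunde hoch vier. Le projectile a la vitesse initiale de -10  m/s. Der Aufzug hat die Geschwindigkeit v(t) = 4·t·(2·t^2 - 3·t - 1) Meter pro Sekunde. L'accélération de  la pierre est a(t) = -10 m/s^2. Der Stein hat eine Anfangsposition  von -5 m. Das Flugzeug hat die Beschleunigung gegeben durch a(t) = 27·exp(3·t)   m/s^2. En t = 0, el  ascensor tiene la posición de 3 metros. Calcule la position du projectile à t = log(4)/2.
En partant du snap s(t) = 80·exp(-2·t), nous prenons 4 primitives. En intégrant le snap et en utilisant la condition initiale j(0) = -40, nous obtenons j(t) = -40·exp(-2·t). L'intégrale du jerk est l'accélération. En utilisant a(0) = 20, nous obtenons a(t) = 20·exp(-2·t). La primitive de l'accélération, avec v(0) = -10, donne la vitesse: v(t) = -10·exp(-2·t). La primitive de la vitesse est la position. En utilisant x(0) = 5, nous obtenons x(t) = 5·exp(-2·t). En utilisant x(t) = 5·exp(-2·t) et en substituant t = log(4)/2, nous trouvons x = 5/4.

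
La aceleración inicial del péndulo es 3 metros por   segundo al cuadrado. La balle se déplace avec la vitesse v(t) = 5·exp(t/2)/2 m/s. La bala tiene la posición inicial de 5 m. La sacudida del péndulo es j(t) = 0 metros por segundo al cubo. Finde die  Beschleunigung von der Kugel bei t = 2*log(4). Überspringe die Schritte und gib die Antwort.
Die Antwort ist 5.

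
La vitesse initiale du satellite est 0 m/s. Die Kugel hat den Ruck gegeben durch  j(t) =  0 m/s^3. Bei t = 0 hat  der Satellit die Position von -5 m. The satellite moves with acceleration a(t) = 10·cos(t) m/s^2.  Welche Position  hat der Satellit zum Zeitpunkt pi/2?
Wir müssen unsere Gleichung für die Beschleunigung a(t) = 10·cos(t) 2-mal integrieren. Das Integral von der Beschleunigung, mit v(0) = 0, ergibt die Geschwindigkeit: v(t) = 10·sin(t). Das Integral von der Geschwindigkeit ist die Position. Mit x(0) = -5 erhalten wir x(t) = 5 - 10·cos(t). Aus der Gleichung für die Position x(t) = 5 - 10·cos(t), setzen wir t = pi/2 ein und erhalten x = 5.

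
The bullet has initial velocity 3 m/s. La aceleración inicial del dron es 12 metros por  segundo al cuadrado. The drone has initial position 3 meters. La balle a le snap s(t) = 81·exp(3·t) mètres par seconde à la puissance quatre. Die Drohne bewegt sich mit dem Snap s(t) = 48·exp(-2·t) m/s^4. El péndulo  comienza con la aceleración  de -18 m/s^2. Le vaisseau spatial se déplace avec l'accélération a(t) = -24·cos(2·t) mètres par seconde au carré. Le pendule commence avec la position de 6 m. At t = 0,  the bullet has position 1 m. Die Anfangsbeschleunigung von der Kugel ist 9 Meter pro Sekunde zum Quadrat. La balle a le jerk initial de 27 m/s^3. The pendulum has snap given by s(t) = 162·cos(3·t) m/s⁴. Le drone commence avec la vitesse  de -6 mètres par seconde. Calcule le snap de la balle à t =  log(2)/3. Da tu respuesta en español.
Tenemos el snap s(t) = 81·exp(3·t). Sustituyendo t = log(2)/3: s(log(2)/3) = 162.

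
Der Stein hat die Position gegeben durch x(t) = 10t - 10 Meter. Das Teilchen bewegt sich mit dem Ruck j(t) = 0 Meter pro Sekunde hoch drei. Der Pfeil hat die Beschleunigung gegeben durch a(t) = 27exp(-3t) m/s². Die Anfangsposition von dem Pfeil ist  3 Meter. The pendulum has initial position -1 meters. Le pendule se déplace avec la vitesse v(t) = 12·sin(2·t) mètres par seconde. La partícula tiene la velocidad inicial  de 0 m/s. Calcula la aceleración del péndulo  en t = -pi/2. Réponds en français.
Nous devons dériver notre équation de la vitesse v(t) = 12·sin(2·t) 1 fois. En dérivant la vitesse, nous obtenons l'accélération: a(t) = 24·cos(2·t). En utilisant a(t) = 24·cos(2·t) et en substituant t = -pi/2, nous trouvons a = -24.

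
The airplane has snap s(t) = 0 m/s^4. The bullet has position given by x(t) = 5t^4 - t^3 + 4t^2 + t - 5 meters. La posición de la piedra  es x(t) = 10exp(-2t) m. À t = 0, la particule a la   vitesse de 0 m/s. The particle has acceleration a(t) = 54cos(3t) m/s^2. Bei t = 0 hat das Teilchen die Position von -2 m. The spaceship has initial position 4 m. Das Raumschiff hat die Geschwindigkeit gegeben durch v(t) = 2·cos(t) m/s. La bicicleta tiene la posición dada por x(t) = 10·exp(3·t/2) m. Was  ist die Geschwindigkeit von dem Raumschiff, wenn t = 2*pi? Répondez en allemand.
Wir haben die Geschwindigkeit v(t) = 2·cos(t). Durch Einsetzen von t = 2*pi: v(2*pi) = 2.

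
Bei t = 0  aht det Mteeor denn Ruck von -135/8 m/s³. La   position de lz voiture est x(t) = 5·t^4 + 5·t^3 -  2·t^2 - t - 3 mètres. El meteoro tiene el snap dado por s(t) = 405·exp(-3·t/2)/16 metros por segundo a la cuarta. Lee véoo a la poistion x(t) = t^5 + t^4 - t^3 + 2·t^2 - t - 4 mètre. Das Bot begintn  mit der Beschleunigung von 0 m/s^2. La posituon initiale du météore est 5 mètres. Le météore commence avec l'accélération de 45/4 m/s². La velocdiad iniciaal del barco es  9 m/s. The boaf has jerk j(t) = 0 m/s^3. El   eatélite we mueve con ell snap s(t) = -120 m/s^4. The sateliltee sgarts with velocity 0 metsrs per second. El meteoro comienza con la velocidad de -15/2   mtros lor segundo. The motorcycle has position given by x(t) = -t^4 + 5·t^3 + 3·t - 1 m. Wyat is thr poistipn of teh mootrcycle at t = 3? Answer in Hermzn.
Wir haben die Position x(t) = -t^4 + 5·t^3 + 3·t - 1. Durch Einsetzen von t = 3: x(3) = 62.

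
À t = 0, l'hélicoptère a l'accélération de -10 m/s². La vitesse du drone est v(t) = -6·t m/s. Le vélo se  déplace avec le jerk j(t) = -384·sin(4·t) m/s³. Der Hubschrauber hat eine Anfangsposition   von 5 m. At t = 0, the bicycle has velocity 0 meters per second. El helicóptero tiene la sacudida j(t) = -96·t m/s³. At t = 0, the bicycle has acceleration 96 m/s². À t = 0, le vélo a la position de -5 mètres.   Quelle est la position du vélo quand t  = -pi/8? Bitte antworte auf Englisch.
To solve this, we need to take 3 antiderivatives of our jerk equation j(t) = -384·sin(4·t). Integrating jerk and using the initial condition a(0) = 96, we get a(t) = 96·cos(4·t). The antiderivative of acceleration, with v(0) = 0, gives velocity: v(t) = 24·sin(4·t). The antiderivative of velocity is position. Using x(0) = -5, we get x(t) = 1 - 6·cos(4·t). We have position x(t) = 1 - 6·cos(4·t). Substituting t = -pi/8: x(-pi/8) = 1.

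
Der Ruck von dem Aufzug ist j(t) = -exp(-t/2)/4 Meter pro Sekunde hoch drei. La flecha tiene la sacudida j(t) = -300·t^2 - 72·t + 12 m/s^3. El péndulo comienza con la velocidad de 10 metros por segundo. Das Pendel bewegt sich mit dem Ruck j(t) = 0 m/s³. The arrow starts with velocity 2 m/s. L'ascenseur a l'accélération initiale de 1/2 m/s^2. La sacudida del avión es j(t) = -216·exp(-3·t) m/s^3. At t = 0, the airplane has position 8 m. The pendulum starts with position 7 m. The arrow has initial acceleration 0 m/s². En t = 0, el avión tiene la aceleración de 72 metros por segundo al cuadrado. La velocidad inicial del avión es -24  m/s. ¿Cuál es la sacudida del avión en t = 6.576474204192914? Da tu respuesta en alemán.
Wir haben den Ruck j(t) = -216·exp(-3·t). Durch Einsetzen von t = 6.576474204192914: j(6.576474204192914) = -5.83545036457708E-7.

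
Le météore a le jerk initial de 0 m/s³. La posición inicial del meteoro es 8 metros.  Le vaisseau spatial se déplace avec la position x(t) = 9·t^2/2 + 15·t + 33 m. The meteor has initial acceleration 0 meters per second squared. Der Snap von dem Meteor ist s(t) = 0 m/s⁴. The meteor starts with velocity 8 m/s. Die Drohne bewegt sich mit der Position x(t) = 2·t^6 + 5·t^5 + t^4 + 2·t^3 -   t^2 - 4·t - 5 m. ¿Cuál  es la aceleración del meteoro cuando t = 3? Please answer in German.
Ausgehend von dem Snap s(t) = 0, nehmen wir 2 Integrale. Das Integral von dem Snap ist der Ruck. Mit j(0) = 0 erhalten wir j(t) = 0. Die Stammfunktion von dem Ruck ist die Beschleunigung. Mit a(0) = 0 erhalten wir a(t) = 0. Mit a(t) = 0 und Einsetzen von t = 3, finden wir a = 0.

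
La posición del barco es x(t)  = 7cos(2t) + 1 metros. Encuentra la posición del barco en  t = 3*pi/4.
Usando x(t) = 7·cos(2·t) + 1 y sustituyendo t = 3*pi/4, encontramos x = 1.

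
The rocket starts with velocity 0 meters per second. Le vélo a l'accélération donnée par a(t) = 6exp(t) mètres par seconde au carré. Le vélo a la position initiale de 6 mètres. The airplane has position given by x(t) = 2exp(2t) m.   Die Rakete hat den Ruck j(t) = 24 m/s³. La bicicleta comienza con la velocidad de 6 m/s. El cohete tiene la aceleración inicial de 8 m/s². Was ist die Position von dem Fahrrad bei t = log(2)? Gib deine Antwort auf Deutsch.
Wir müssen unsere Gleichung für die Beschleunigung a(t) = 6·exp(t) 2-mal integrieren. Das Integral von der Beschleunigung, mit v(0) = 6, ergibt die Geschwindigkeit: v(t) = 6·exp(t). Durch Integration von der Geschwindigkeit und Verwendung der Anfangsbedingung x(0) = 6, erhalten wir x(t) = 6·exp(t). Mit x(t) = 6·exp(t) und Einsetzen von t = log(2), finden wir x = 12.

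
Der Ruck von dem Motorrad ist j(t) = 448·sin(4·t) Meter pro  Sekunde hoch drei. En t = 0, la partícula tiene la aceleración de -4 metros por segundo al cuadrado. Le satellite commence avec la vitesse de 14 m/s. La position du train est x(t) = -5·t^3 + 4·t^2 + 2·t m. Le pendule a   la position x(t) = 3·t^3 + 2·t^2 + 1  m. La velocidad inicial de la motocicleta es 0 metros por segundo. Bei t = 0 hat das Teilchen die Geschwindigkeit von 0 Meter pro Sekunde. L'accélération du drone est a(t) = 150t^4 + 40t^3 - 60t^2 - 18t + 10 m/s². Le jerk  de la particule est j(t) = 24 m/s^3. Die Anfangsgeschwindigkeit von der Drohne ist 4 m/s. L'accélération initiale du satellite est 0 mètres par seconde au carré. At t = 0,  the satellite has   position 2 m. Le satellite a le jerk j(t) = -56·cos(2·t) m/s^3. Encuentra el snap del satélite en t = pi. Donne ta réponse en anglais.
We must differentiate our jerk equation j(t) = -56·cos(2·t) 1 time. The derivative of jerk gives snap: s(t) = 112·sin(2·t). From the given snap equation s(t) = 112·sin(2·t), we substitute t = pi to get s = 0.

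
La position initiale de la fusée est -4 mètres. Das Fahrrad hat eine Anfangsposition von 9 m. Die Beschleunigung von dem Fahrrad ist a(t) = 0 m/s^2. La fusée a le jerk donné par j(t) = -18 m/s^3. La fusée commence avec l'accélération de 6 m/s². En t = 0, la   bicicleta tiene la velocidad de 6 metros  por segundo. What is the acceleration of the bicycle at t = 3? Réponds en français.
Nous avons l'accélération a(t) = 0. En substituant t = 3: a(3) = 0.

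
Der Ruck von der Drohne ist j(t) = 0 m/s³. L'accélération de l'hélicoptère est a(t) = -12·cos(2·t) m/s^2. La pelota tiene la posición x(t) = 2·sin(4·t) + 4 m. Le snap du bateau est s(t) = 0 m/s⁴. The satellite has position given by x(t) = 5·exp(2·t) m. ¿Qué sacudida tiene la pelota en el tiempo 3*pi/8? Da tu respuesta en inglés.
Starting from position x(t) = 2·sin(4·t) + 4, we take 3 derivatives. Taking d/dt of x(t), we find v(t) = 8·cos(4·t). Differentiating velocity, we get acceleration: a(t) = -32·sin(4·t). Differentiating acceleration, we get jerk: j(t) = -128·cos(4·t). Using j(t) = -128·cos(4·t) and substituting t = 3*pi/8, we find j = 0.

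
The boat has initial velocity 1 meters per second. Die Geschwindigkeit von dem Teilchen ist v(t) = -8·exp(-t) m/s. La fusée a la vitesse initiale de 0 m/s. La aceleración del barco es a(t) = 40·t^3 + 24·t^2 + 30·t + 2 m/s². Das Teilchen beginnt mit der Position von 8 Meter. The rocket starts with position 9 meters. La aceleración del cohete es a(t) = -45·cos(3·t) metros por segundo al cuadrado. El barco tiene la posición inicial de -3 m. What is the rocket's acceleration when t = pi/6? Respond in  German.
Wir haben die Beschleunigung a(t) = -45·cos(3·t). Durch Einsetzen von t = pi/6: a(pi/6) = 0.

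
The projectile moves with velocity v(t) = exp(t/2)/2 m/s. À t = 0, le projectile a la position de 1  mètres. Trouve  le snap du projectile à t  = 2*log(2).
En partant de la vitesse v(t) = exp(t/2)/2, nous prenons 3 dérivées. La dérivée de la vitesse donne l'accélération: a(t) = exp(t/2)/4. En dérivant l'accélération, nous obtenons le jerk: j(t) = exp(t/2)/8. En dérivant le jerk, nous obtenons le snap: s(t) = exp(t/2)/16. En utilisant s(t) = exp(t/2)/16 et en substituant t = 2*log(2), nous trouvons s = 1/8.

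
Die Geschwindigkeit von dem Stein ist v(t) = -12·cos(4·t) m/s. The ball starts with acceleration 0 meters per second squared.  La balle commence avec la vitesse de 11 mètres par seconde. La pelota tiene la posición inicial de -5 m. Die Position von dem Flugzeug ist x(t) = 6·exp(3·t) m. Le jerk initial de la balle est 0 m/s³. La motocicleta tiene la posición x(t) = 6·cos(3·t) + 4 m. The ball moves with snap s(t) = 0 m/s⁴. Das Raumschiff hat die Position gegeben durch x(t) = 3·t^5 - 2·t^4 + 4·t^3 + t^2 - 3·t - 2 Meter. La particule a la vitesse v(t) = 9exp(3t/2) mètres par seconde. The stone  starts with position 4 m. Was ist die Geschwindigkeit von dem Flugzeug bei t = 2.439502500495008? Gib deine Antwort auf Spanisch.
Debemos derivar nuestra ecuación de la posición x(t) = 6·exp(3·t) 1 vez. Derivando la posición, obtenemos la velocidad: v(t) = 18·exp(3·t). Tenemos la velocidad v(t) = 18·exp(3·t). Sustituyendo t = 2.439502500495008: v(2.439502500495008) = 27143.1301279209.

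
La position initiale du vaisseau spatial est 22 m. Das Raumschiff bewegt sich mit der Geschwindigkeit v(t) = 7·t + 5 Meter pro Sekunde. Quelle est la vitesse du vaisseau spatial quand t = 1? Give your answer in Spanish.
Usando v(t) = 7·t + 5 y sustituyendo t = 1, encontramos v = 12.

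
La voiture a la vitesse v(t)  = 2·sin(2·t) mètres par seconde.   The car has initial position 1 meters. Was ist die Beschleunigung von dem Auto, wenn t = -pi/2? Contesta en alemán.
Um dies zu lösen, müssen wir 1 Ableitung unserer Gleichung für die Geschwindigkeit v(t) = 2·sin(2·t) nehmen. Durch Ableiten von der Geschwindigkeit erhalten wir die Beschleunigung: a(t) = 4·cos(2·t). Mit a(t) = 4·cos(2·t) und Einsetzen von t = -pi/2, finden wir a = -4.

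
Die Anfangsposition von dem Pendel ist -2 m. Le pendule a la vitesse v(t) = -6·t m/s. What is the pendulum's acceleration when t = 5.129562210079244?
Starting from velocity v(t) = -6·t, we take 1 derivative. Taking d/dt of v(t), we find a(t) = -6. We have acceleration a(t) = -6. Substituting t = 5.129562210079244: a(5.129562210079244) = -6.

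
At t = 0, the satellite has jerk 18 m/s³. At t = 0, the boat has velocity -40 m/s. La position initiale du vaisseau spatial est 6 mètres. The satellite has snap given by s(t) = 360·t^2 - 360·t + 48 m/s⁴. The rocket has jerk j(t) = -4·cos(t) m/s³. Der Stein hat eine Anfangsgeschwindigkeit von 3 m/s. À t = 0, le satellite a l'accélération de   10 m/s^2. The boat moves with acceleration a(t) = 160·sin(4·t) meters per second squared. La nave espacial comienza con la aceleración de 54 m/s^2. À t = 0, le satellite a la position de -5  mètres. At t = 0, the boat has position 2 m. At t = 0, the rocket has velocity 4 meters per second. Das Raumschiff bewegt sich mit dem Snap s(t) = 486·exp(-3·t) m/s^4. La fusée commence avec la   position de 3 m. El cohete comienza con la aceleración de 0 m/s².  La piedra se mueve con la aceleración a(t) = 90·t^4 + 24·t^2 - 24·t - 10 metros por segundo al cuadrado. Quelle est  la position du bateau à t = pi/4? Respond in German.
Wir müssen die Stammfunktion unserer Gleichung für die Beschleunigung a(t) = 160·sin(4·t) 2-mal finden. Die Stammfunktion von der Beschleunigung, mit v(0) = -40, ergibt die Geschwindigkeit: v(t) = -40·cos(4·t). Durch Integration von der Geschwindigkeit und Verwendung der Anfangsbedingung x(0) = 2, erhalten wir x(t) = 2 - 10·sin(4·t). Mit x(t) = 2 - 10·sin(4·t) und Einsetzen von t = pi/4, finden wir x = 2.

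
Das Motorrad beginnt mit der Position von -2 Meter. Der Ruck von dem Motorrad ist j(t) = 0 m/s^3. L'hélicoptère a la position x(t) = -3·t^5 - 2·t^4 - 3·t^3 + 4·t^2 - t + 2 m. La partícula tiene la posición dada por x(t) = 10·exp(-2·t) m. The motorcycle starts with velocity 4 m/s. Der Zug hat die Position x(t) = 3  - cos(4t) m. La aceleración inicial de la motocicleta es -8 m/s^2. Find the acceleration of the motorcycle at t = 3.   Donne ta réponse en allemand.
Um dies zu lösen, müssen wir 1 Integral unserer Gleichung für den Ruck j(t) = 0 finden. Das Integral von dem Ruck ist die Beschleunigung. Mit a(0) = -8 erhalten wir a(t) = -8. Mit a(t) = -8 und Einsetzen von t = 3, finden wir a = -8.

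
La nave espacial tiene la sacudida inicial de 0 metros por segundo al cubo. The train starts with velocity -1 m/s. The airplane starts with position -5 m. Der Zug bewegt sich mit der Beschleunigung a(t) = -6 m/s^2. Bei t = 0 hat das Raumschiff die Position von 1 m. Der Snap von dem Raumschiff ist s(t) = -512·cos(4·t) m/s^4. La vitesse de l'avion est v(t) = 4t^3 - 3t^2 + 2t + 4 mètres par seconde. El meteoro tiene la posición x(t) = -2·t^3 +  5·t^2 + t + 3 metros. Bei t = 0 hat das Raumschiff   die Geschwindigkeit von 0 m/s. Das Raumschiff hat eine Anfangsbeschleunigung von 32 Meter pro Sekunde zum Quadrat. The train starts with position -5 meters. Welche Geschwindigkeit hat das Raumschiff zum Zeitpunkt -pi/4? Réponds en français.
Nous devons intégrer notre équation du snap s(t) = -512·cos(4·t) 3 fois. En prenant ∫s(t)dt et en appliquant j(0) = 0, nous trouvons j(t) = -128·sin(4·t). En intégrant le jerk et en utilisant la condition initiale a(0) = 32, nous obtenons a(t) = 32·cos(4·t). L'intégrale de l'accélération, avec v(0) = 0, donne la vitesse: v(t) = 8·sin(4·t). En utilisant v(t) = 8·sin(4·t) et en substituant t = -pi/4, nous trouvons v = 0.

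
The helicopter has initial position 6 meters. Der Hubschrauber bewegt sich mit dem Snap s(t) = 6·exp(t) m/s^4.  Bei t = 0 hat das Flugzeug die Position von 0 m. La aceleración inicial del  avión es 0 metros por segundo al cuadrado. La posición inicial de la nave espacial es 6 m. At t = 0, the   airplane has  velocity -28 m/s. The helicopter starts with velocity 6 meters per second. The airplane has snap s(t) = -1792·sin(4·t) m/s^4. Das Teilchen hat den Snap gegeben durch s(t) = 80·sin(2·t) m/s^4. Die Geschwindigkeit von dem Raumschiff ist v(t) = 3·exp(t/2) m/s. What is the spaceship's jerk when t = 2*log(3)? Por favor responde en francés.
Pour résoudre ceci, nous devons prendre 2 dérivées de notre équation de la vitesse v(t) = 3·exp(t/2). En dérivant la vitesse, nous obtenons l'accélération: a(t) = 3·exp(t/2)/2. En dérivant l'accélération, nous obtenons le jerk: j(t) = 3·exp(t/2)/4. En utilisant j(t) = 3·exp(t/2)/4 et en substituant t = 2*log(3), nous trouvons j = 9/4.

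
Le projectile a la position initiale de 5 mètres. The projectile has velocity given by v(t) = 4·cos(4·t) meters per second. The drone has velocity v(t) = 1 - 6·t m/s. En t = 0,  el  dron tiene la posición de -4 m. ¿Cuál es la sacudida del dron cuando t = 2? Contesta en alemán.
Um dies zu lösen, müssen wir 2 Ableitungen unserer Gleichung für die Geschwindigkeit v(t) = 1 - 6·t nehmen. Mit d/dt von v(t) finden wir a(t) = -6. Die Ableitung von der Beschleunigung ergibt den Ruck: j(t) = 0. Mit j(t) = 0 und Einsetzen von t = 2, finden wir j = 0.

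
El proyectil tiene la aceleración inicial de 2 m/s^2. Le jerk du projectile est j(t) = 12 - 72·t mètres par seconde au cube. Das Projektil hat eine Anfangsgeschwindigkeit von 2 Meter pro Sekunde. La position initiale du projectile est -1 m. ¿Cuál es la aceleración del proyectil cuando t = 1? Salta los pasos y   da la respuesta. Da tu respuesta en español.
La respuesta es -22.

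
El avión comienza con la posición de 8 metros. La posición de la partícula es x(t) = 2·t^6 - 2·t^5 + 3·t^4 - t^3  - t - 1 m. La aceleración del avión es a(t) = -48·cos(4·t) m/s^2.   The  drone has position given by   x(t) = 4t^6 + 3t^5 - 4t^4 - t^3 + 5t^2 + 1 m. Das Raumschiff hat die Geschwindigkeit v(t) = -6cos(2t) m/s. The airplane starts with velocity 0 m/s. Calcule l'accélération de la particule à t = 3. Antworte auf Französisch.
En partant de la position x(t) = 2·t^6 - 2·t^5 + 3·t^4 - t^3 - t - 1, nous prenons 2 dérivées. En dérivant la position, nous obtenons la vitesse: v(t) = 12·t^5 - 10·t^4 + 12·t^3 - 3·t^2 - 1. En dérivant la vitesse, nous obtenons l'accélération: a(t) = 60·t^4 - 40·t^3 + 36·t^2 - 6·t. Nous avons l'accélération a(t) = 60·t^4 - 40·t^3 + 36·t^2 - 6·t. En substituant t = 3: a(3) = 4086.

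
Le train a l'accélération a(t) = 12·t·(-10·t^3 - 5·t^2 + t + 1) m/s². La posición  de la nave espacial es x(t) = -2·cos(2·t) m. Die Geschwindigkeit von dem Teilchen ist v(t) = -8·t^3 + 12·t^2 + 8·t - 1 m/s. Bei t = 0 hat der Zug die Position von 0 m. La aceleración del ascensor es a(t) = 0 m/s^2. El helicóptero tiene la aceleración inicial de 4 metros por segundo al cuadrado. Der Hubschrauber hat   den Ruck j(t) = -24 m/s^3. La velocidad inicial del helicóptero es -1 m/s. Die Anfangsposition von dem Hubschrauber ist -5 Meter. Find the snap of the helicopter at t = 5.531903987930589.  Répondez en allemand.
Ausgehend von dem Ruck j(t) = -24, nehmen wir 1 Ableitung. Durch Ableiten von dem Ruck erhalten wir den Snap: s(t) = 0. Aus der Gleichung für den Snap s(t) = 0, setzen wir t = 5.531903987930589 ein und erhalten s = 0.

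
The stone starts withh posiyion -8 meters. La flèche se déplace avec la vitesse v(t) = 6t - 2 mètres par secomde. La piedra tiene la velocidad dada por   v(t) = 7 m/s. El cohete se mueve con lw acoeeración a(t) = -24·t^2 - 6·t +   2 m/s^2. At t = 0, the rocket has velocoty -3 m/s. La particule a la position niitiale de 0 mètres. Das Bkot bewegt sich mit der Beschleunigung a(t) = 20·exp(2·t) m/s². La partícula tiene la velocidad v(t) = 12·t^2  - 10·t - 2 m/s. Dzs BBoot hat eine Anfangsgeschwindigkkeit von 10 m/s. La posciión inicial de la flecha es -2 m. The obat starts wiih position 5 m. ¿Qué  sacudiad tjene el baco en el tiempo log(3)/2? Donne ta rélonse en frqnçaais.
Pour résoudre ceci, nous devons prendre 1 dérivée de notre équation de l'accélération a(t) = 20·exp(2·t). En prenant d/dt de a(t), nous trouvons j(t) = 40·exp(2·t). De l'équation du jerk j(t) = 40·exp(2·t), nous substituons t = log(3)/2 pour obtenir j = 120.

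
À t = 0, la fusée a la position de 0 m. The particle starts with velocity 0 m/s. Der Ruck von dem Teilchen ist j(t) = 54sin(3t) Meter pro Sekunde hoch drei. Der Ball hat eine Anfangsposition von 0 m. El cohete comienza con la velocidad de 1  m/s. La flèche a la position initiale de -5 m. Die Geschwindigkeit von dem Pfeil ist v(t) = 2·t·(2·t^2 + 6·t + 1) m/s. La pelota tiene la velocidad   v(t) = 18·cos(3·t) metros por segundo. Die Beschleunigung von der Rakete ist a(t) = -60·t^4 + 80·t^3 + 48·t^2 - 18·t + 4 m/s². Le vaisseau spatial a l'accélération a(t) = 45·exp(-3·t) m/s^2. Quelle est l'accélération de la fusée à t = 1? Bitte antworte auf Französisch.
En utilisant a(t) = -60·t^4 + 80·t^3 + 48·t^2 - 18·t + 4 et en substituant t = 1, nous trouvons a = 54.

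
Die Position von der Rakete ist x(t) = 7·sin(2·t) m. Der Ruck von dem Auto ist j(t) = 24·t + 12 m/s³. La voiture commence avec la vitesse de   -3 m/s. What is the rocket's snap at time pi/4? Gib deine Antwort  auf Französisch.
Pour résoudre ceci, nous devons prendre 4 dérivées de notre équation de la position x(t) = 7·sin(2·t). En prenant d/dt de x(t), nous trouvons v(t) = 14·cos(2·t). La dérivée de la vitesse donne l'accélération: a(t) = -28·sin(2·t). En prenant d/dt de a(t), nous trouvons j(t) = -56·cos(2·t). En prenant d/dt de j(t), nous trouvons s(t) = 112·sin(2·t). En utilisant s(t) = 112·sin(2·t) et en substituant t = pi/4, nous trouvons s = 112.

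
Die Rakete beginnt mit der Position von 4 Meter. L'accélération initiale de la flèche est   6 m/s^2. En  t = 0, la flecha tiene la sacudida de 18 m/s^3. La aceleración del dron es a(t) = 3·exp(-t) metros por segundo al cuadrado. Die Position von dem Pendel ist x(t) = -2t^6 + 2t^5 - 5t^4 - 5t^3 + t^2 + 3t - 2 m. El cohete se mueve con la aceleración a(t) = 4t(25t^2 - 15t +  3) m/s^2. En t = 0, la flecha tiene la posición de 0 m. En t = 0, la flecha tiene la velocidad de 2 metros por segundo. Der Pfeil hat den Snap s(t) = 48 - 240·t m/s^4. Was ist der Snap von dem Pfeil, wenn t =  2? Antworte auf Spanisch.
De la ecuación del snap s(t) = 48 - 240·t, sustituimos t = 2 para obtener s = -432.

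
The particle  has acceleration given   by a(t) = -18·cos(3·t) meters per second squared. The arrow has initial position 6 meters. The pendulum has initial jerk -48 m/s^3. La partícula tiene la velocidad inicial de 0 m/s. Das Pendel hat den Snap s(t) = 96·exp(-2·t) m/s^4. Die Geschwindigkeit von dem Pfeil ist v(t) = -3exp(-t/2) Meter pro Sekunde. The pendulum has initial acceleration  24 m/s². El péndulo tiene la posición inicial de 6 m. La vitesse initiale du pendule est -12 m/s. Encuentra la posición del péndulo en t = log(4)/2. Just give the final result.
La posición en t = log(4)/2 es x = 3/2.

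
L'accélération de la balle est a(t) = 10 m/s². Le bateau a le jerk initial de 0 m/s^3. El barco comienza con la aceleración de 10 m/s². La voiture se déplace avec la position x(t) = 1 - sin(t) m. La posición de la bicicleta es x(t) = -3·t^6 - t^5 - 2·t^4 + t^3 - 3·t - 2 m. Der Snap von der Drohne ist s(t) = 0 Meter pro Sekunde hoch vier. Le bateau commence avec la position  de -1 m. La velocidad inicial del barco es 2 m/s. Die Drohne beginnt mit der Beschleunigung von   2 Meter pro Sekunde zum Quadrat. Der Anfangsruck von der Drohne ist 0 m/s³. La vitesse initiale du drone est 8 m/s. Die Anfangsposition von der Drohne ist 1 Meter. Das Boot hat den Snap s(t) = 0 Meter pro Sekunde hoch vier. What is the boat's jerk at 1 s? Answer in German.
Wir müssen unsere Gleichung für den Snap s(t) = 0 1-mal integrieren. Das Integral von dem Snap ist der Ruck. Mit j(0) = 0 erhalten wir j(t) = 0. Mit j(t) = 0 und Einsetzen von t = 1, finden wir j = 0.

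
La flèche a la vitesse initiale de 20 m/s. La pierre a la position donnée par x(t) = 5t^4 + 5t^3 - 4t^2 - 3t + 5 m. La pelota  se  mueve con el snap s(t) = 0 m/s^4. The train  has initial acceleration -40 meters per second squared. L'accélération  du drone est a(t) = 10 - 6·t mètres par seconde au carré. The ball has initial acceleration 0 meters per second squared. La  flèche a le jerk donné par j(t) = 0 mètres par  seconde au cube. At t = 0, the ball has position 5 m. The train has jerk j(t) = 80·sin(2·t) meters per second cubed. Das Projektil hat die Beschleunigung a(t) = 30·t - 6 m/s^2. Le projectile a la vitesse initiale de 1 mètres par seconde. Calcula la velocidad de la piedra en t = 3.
Partiendo de la posición x(t) = 5·t^4 + 5·t^3 - 4·t^2 - 3·t + 5, tomamos 1 derivada. Tomando d/dt de x(t), encontramos v(t) = 20·t^3 + 15·t^2 - 8·t - 3. Tenemos la velocidad v(t) = 20·t^3 + 15·t^2 - 8·t - 3. Sustituyendo t = 3: v(3) = 648.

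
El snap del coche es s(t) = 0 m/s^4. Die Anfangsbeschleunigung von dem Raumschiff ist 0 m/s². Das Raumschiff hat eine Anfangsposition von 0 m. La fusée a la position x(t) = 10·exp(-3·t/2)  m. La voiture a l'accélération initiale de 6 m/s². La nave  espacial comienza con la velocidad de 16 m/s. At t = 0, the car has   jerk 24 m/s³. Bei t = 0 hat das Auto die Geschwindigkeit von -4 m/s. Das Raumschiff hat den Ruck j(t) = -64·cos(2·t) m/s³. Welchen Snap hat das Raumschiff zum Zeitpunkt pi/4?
Um dies zu lösen, müssen wir 1 Ableitung unserer Gleichung für den Ruck j(t) = -64·cos(2·t) nehmen. Durch Ableiten von dem Ruck erhalten wir den Snap: s(t) = 128·sin(2·t). Aus der Gleichung für den Snap s(t) = 128·sin(2·t), setzen wir t = pi/4 ein und erhalten s = 128.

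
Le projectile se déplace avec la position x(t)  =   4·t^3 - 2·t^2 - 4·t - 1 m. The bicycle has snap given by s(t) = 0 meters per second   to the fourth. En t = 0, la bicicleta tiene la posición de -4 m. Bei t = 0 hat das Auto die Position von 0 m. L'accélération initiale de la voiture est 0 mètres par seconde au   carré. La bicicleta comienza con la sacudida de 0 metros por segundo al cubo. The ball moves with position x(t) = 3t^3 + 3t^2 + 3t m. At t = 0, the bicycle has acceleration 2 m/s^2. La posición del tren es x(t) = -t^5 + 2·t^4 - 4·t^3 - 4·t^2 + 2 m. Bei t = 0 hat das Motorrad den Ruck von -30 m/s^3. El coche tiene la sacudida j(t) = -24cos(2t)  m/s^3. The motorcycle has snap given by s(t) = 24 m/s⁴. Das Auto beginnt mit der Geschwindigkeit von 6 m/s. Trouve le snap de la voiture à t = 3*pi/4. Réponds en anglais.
Starting from jerk j(t) = -24·cos(2·t), we take 1 derivative. Taking d/dt of j(t), we find s(t) = 48·sin(2·t). From the given snap equation s(t) = 48·sin(2·t), we substitute t = 3*pi/4 to get s = -48.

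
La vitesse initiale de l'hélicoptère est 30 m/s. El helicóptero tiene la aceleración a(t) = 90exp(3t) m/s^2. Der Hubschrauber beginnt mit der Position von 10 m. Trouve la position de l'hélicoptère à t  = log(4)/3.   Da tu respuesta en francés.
En partant de l'accélération a(t) = 90·exp(3·t), nous prenons 2 primitives. En prenant ∫a(t)dt et en appliquant v(0) = 30, nous trouvons v(t) = 30·exp(3·t). En intégrant la vitesse et en utilisant la condition initiale x(0) = 10, nous obtenons x(t) = 10·exp(3·t). En utilisant x(t) = 10·exp(3·t) et en substituant t = log(4)/3, nous trouvons x = 40.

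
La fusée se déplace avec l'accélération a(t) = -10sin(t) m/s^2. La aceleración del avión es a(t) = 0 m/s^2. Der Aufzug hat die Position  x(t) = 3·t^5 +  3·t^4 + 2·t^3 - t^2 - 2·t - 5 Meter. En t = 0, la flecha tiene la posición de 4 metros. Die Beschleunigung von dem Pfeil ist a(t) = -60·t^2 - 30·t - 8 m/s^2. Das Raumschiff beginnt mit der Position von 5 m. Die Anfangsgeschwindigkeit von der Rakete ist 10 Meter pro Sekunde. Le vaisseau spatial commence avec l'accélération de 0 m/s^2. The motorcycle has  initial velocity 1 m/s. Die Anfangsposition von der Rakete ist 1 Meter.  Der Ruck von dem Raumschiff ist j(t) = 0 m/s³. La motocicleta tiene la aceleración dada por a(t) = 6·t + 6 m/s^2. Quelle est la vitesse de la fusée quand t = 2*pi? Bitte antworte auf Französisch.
Nous devons intégrer notre équation de l'accélération a(t) = -10·sin(t) 1 fois. En prenant ∫a(t)dt et en appliquant v(0) = 10, nous trouvons v(t) = 10·cos(t). En utilisant v(t) = 10·cos(t) et en substituant t = 2*pi, nous trouvons v = 10.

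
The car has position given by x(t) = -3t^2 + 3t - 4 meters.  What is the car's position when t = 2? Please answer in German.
Aus der Gleichung für die Position x(t) = -3·t^2 + 3·t - 4, setzen wir t = 2 ein und erhalten x = -10.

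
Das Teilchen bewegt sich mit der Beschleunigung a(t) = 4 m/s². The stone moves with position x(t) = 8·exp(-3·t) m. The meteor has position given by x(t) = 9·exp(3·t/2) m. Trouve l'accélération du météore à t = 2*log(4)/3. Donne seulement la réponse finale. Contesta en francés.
La réponse est 81.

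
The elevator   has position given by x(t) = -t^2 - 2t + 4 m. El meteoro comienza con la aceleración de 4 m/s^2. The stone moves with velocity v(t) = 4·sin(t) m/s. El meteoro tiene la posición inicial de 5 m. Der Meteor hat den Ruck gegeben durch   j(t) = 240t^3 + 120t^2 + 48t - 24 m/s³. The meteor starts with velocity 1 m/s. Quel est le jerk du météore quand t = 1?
En utilisant j(t) = 240·t^3 + 120·t^2 + 48·t - 24 et en substituant t = 1, nous trouvons j = 384.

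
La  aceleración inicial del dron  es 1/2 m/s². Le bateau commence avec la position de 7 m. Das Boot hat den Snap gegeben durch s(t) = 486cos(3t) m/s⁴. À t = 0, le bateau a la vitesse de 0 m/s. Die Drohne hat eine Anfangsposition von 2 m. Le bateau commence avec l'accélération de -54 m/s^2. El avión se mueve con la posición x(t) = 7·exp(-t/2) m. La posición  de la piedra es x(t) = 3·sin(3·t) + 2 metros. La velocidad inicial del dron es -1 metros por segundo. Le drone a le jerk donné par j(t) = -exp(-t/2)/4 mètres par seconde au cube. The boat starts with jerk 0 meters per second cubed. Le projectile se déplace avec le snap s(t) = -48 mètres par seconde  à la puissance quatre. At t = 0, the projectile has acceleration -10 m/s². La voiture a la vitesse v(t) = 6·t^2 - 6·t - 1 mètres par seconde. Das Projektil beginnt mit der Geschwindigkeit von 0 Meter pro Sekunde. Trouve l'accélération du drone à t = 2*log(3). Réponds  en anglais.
We need to integrate our jerk equation j(t) = -exp(-t/2)/4 1 time. The integral of jerk is acceleration. Using a(0) = 1/2, we get a(t) = exp(-t/2)/2. From the given acceleration equation a(t) = exp(-t/2)/2, we substitute t = 2*log(3) to get a = 1/6.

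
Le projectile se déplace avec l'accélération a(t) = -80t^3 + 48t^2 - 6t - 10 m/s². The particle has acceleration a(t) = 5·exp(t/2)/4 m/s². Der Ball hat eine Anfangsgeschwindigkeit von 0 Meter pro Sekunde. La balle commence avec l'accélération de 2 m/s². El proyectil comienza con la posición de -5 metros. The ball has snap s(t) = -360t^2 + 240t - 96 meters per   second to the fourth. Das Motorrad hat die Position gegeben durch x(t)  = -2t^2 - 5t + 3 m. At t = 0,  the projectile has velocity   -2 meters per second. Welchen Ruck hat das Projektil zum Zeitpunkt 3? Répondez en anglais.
We must differentiate our acceleration equation a(t) = -80·t^3 + 48·t^2 - 6·t - 10 1 time. The derivative of acceleration gives jerk: j(t) = -240·t^2 + 96·t - 6. From the given jerk equation j(t) = -240·t^2 + 96·t - 6, we substitute t = 3 to get j = -1878.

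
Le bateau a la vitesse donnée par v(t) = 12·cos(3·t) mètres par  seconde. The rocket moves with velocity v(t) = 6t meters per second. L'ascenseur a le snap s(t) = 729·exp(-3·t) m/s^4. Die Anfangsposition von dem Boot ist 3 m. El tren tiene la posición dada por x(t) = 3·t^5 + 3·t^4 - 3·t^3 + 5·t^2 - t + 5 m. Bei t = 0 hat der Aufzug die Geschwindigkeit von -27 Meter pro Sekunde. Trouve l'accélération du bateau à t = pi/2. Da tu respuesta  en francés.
En partant de la vitesse v(t) = 12·cos(3·t), nous prenons 1 dérivée. La dérivée de la vitesse donne l'accélération: a(t) = -36·sin(3·t). Nous avons l'accélération a(t) = -36·sin(3·t). En substituant t = pi/2: a(pi/2) = 36.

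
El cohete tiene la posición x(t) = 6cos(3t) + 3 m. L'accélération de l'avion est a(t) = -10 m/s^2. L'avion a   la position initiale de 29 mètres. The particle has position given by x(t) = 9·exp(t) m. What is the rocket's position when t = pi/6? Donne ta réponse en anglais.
We have position x(t) = 6·cos(3·t) + 3. Substituting t = pi/6: x(pi/6) = 3.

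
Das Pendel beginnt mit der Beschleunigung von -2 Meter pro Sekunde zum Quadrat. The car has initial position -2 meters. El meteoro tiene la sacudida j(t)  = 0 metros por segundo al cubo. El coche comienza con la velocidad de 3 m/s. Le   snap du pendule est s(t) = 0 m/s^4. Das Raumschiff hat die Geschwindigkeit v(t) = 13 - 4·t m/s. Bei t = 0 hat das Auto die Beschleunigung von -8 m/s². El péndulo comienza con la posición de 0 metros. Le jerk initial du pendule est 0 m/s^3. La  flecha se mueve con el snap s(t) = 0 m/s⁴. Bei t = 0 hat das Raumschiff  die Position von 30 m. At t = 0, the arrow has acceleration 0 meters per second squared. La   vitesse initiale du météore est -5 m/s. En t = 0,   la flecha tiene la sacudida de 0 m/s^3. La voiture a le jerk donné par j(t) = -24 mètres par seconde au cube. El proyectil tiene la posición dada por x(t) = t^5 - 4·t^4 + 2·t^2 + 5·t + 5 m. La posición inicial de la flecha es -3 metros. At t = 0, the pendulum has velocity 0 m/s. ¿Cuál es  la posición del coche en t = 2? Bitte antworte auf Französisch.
En partant du jerk j(t) = -24, nous prenons 3 primitives. En intégrant le jerk et en utilisant la condition initiale a(0) = -8, nous obtenons a(t) = -24·t - 8. En prenant ∫a(t)dt et en appliquant v(0) = 3, nous trouvons v(t) = -12·t^2 - 8·t + 3. L'intégrale de la vitesse est la position. En utilisant x(0) = -2, nous obtenons x(t) = -4·t^3 - 4·t^2 + 3·t - 2. De l'équation de la position x(t) = -4·t^3 - 4·t^2 + 3·t - 2, nous substituons t = 2 pour obtenir x = -44.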